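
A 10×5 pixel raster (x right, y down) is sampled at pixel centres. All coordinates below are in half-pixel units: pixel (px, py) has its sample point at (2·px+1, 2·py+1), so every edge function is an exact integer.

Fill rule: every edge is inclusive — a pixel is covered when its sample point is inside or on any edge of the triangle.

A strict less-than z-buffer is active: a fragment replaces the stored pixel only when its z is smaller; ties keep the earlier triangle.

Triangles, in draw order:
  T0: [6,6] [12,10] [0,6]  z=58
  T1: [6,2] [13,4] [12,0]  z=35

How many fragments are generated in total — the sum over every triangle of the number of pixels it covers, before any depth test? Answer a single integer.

T0:
  2·area = 24
  edge (6, 6)→(12, 10): d=(6,4) inclusive
  edge (12, 10)→(0, 6): d=(-12,-4) inclusive
  edge (0, 6)→(6, 6): d=(6,0) inclusive
    (1,3)@(3, 7): e=[18,0,6] → X  [on edge]
    (2,3)@(5, 7): e=[10,8,6] → X
    (3,3)@(7, 7): e=[2,16,6] → X
    (4,3)@(9, 7): e=[-6,24,6] → .
    (1,4)@(3, 9): e=[30,-24,18] → .
    (2,4)@(5, 9): e=[22,-16,18] → .
    (3,4)@(7, 9): e=[14,-8,18] → .
    (4,4)@(9, 9): e=[6,0,18] → X  [on edge]
    (5,4)@(11, 9): e=[-2,8,18] → .
  covered (4 px):
    . . . . . . . . . .
    . . . . . . . . . .
    . . . . . . . . . .
    . X X X . . . . . .
    . . . . X . . . . .
T1:
  2·area = 26  (B↔C swapped to make it positive)
  edge (6, 2)→(12, 0): d=(6,-2) inclusive
  edge (12, 0)→(13, 4): d=(1,4) inclusive
  edge (13, 4)→(6, 2): d=(-7,-2) inclusive
    (4,0)@(9, 1): e=[0,13,13] → X  [on edge]
    (5,0)@(11, 1): e=[4,5,17] → X
    (6,0)@(13, 1): e=[8,-3,21] → .
    (1,1)@(3, 3): e=[0,39,-13] → .  [on edge]
    (4,1)@(9, 3): e=[12,15,-1] → .
    (5,1)@(11, 3): e=[16,7,3] → X
    (6,1)@(13, 3): e=[20,-1,7] → .
    (5,2)@(11, 5): e=[28,9,-11] → .
  covered (3 px):
    . . . . X X . . . .
    . . . . . X . . . .
    . . . . . . . . . .
    . . . . . . . . . .
    . . . . . . . . . .

Final: 7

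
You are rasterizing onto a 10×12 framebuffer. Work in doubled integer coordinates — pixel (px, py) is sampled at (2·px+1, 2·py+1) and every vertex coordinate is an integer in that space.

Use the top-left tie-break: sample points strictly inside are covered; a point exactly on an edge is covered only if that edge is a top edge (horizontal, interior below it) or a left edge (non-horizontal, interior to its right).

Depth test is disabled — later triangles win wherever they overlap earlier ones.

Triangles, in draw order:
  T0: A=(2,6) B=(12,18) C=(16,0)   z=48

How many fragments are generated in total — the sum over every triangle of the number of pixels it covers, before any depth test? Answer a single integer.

T0:
  2·area = 228  (B↔C swapped to make it positive)
  edge (2, 6)→(16, 0): d=(14,-6) top-left  bias=+0
  edge (16, 0)→(12, 18): d=(-4,18) right/bottom  bias=-1
  edge (12, 18)→(2, 6): d=(-10,-12) top-left  bias=+0
    (7,0)@(15, 1): e=[8,14,206] → █
    (8,0)@(17, 1): e=[20,-22,230] → ·
    (4,1)@(9, 3): e=[0,114,114] → █  [on edge]
    (5,1)@(11, 3): e=[12,78,138] → █
    (6,1)@(13, 3): e=[24,42,162] → █
    (8,1)@(17, 3): e=[48,-30,210] → ·
    (2,2)@(5, 5): e=[4,178,46] → █
    (3,2)@(7, 5): e=[16,142,70] → █
    (7,2)@(15, 5): e=[64,-2,166] → ·
    (1,3)@(3, 7): e=[20,206,2] → █
    (7,3)@(15, 7): e=[92,-10,146] → ·
    (1,4)@(3, 9): e=[48,198,-18] → ·
  covered (29 px):
    · · · · · · · █ · ·
    · · · · █ █ █ █ · ·
    · · █ █ █ █ █ · · ·
    · █ █ █ █ █ █ · · ·
    · · █ █ █ █ █ · · ·
    · · · █ █ █ █ · · ·
    · · · · █ █ █ · · ·
    · · · · · █ · · · ·
    · · · · · · · · · ·
    · · · · · · · · · ·
    · · · · · · · · · ·
    · · · · · · · · · ·

Result: 29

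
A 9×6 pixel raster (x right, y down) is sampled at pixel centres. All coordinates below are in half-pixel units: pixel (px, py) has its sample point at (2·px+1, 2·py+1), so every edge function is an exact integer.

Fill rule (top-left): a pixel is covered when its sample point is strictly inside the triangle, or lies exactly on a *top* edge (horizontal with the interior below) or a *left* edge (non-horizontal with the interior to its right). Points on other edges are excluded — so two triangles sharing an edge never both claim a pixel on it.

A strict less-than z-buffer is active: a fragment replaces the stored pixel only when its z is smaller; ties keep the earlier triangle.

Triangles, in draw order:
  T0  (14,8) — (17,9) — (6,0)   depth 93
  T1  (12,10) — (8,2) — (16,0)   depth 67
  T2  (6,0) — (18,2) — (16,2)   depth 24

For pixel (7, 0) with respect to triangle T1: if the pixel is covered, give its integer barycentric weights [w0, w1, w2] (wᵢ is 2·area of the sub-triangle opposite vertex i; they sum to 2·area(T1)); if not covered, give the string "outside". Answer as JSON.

T0:
  2·area = 16  (B↔C swapped to make it positive)
  edge (14, 8)→(6, 0): d=(-8,-8) top-left  bias=+0
  edge (6, 0)→(17, 9): d=(11,9) right/bottom  bias=-1
  edge (17, 9)→(14, 8): d=(-3,-1) top-left  bias=+0
    (3,0)@(7, 1): e=[0,2,14] → #  [on edge]
    (4,0)@(9, 1): e=[16,-16,16] → ·
    (3,1)@(7, 3): e=[-16,24,8] → ·
    (4,1)@(9, 3): e=[0,6,10] → #  [on edge]
    (5,1)@(11, 3): e=[16,-12,12] → ·
    (2,2)@(5, 5): e=[-48,64,0] → ·  [on edge]
    (4,2)@(9, 5): e=[-16,28,4] → ·
    (5,2)@(11, 5): e=[0,10,6] → #  [on edge]
    (6,2)@(13, 5): e=[16,-8,8] → ·
    (5,3)@(11, 7): e=[-16,32,0] → ·  [on edge]
    (6,3)@(13, 7): e=[0,14,2] → #  [on edge]
    (7,3)@(15, 7): e=[16,-4,4] → ·
    (7,4)@(15, 9): e=[0,18,-2] → ·  [on edge]
    (8,4)@(17, 9): e=[16,0,0] → ·  [on edge]
    (8,5)@(17, 11): e=[0,22,-6] → ·  [on edge]
  covered (4 px):
    · · · # · · · · ·
    · · · · # · · · ·
    · · · · · # · · ·
    · · · · · · # · ·
    · · · · · · · · ·
    · · · · · · · · ·
T1:
  2·area = 72
  edge (12, 10)→(8, 2): d=(-4,-8) top-left  bias=+0
  edge (8, 2)→(16, 0): d=(8,-2) top-left  bias=+0
  edge (16, 0)→(12, 10): d=(-4,10) right/bottom  bias=-1
    (6,0)@(13, 1): e=[44,2,26] → #
    (7,0)@(15, 1): e=[60,6,6] → #
    (8,0)@(17, 1): e=[76,10,-14] → ·
    (4,1)@(9, 3): e=[4,10,58] → #
    (5,1)@(11, 3): e=[20,14,38] → #
    (7,1)@(15, 3): e=[52,22,-2] → ·
    (4,2)@(9, 5): e=[-4,26,50] → ·
    (5,2)@(11, 5): e=[12,30,30] → #
    (7,2)@(15, 5): e=[44,38,-10] → ·
    (5,3)@(11, 7): e=[4,46,22] → #
    (7,3)@(15, 7): e=[36,54,-18] → ·
    (5,4)@(11, 9): e=[-4,62,14] → ·
  covered (9 px):
    · · · · · · # # ·
    · · · · # # # · ·
    · · · · · # # · ·
    · · · · · # # · ·
    · · · · · · · · ·
    · · · · · · · · ·
T2:
  2·area = 4
  edge (6, 0)→(18, 2): d=(12,2) right/bottom  bias=-1
  edge (18, 2)→(16, 2): d=(-2,0) right/bottom  bias=-1
  edge (16, 2)→(6, 0): d=(-10,-2) top-left  bias=+0
    (5,0)@(11, 1): e=[2,2,0] → #  [on edge]
    (6,0)@(13, 1): e=[-2,2,4] → ·
    (5,1)@(11, 3): e=[26,-2,-20] → ·
  covered (1 px):
    · · · · · # · · ·
    · · · · · · · · ·
    · · · · · · · · ·
    · · · · · · · · ·
    · · · · · · · · ·
    · · · · · · · · ·

Result: [6,6,60]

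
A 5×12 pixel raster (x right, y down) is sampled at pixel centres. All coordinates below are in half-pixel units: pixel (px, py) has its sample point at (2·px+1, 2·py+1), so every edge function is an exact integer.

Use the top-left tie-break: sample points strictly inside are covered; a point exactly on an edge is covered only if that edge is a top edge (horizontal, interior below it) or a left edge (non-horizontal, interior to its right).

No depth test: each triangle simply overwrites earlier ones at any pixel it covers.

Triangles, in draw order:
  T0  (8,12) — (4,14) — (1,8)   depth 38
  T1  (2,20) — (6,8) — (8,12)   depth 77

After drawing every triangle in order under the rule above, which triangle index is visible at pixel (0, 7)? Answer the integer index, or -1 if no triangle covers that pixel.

T0:
  2·area = 30
  edge (8, 12)→(4, 14): d=(-4,2) right/bottom  bias=-1
  edge (4, 14)→(1, 8): d=(-3,-6) top-left  bias=+0
  edge (1, 8)→(8, 12): d=(7,4) right/bottom  bias=-1
    (1,5)@(3, 11): e=[14,3,13] → X
    (2,5)@(5, 11): e=[10,15,5] → X
    (3,5)@(7, 11): e=[6,27,-3] → .
    (1,6)@(3, 13): e=[6,-3,27] → .
    (2,6)@(5, 13): e=[2,9,19] → X
    (3,6)@(7, 13): e=[-2,21,11] → .
    (2,7)@(5, 15): e=[-6,3,33] → .
  covered (3 px):
    . . . . .
    . . . . .
    . . . . .
    . . . . .
    . . . . .
    . X X . .
    . . X . .
    . . . . .
    . . . . .
    . . . . .
    . . . . .
    . . . . .
T1:
  2·area = 40
  edge (2, 20)→(6, 8): d=(4,-12) top-left  bias=+0
  edge (6, 8)→(8, 12): d=(2,4) right/bottom  bias=-1
  edge (8, 12)→(2, 20): d=(-6,8) right/bottom  bias=-1
    (3,2)@(7, 5): e=[0,-10,50] → .  [on edge]
    (2,5)@(5, 11): e=[0,10,30] → X  [on edge]
    (3,5)@(7, 11): e=[24,2,14] → X
    (4,5)@(9, 11): e=[48,-6,-2] → .
    (2,6)@(5, 13): e=[8,14,18] → X
    (4,6)@(9, 13): e=[56,-2,-14] → .
    (2,7)@(5, 15): e=[16,18,6] → X
    (3,7)@(7, 15): e=[40,10,-10] → .
    (1,8)@(3, 17): e=[0,30,10] → X  [on edge]
    (2,8)@(5, 17): e=[24,22,-6] → .
    (1,9)@(3, 19): e=[8,34,-2] → .
    (0,11)@(1, 23): e=[0,50,-10] → .  [on edge]
  covered (6 px):
    . . . . .
    . . . . .
    . . . . .
    . . . . .
    . . . . .
    . . X X .
    . . X X .
    . . X . .
    . X . . .
    . . . . .
    . . . . .
    . . . . .

Z-buffer (winner per pixel, '.' = empty):
  . . . . .
  . . . . .
  . . . . .
  . . . . .
  . . . . .
  . 0 1 1 .
  . . 1 1 .
  . . 1 . .
  . 1 . . .
  . . . . .
  . . . . .
  . . . . .

Result: -1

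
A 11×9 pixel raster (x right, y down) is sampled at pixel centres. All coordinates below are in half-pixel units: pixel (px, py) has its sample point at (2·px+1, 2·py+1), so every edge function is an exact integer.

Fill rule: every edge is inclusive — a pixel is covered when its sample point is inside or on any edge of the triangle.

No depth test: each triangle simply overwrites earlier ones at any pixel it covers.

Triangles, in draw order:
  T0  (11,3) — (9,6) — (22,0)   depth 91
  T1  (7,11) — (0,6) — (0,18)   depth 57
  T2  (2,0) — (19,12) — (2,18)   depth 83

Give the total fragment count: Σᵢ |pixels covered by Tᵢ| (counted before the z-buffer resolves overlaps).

T0:
  2·area = 27  (B↔C swapped to make it positive)
  edge (11, 3)→(22, 0): d=(11,-3) inclusive
  edge (22, 0)→(9, 6): d=(-13,6) inclusive
  edge (9, 6)→(11, 3): d=(2,-3) inclusive
    (9,0)@(19, 1): e=[2,5,20] → X
    (10,0)@(21, 1): e=[8,-7,26] → .
    (5,1)@(11, 3): e=[0,27,0] → X  [on edge]
    (6,1)@(13, 3): e=[6,15,6] → X
    (7,1)@(15, 3): e=[12,3,12] → X
    (8,1)@(17, 3): e=[18,-9,18] → .
    (9,1)@(19, 3): e=[24,-21,24] → .
    (5,2)@(11, 5): e=[22,1,4] → X
    (6,2)@(13, 5): e=[28,-11,10] → .
    (7,2)@(15, 5): e=[34,-23,16] → .
    (5,3)@(11, 7): e=[44,-25,8] → .
    (3,4)@(7, 9): e=[54,-27,0] → .  [on edge]
    (1,7)@(3, 15): e=[108,-81,0] → .  [on edge]
  covered (5 px):
    . . . . . . . . . X .
    . . . . . X X X . . .
    . . . . . X . . . . .
    . . . . . . . . . . .
    . . . . . . . . . . .
    . . . . . . . . . . .
    . . . . . . . . . . .
    . . . . . . . . . . .
    . . . . . . . . . . .
T1:
  2·area = 84  (B↔C swapped to make it positive)
  edge (7, 11)→(0, 18): d=(-7,7) inclusive
  edge (0, 18)→(0, 6): d=(0,-12) inclusive
  edge (0, 6)→(7, 11): d=(7,5) inclusive
    (8,0)@(17, 1): e=[0,204,-120] → .  [on edge]
    (7,1)@(15, 3): e=[0,180,-96] → .  [on edge]
    (6,2)@(13, 5): e=[0,156,-72] → .  [on edge]
    (0,3)@(1, 7): e=[70,12,2] → X
    (1,3)@(3, 7): e=[56,36,-8] → .
    (5,3)@(11, 7): e=[0,132,-48] → .  [on edge]
    (0,4)@(1, 9): e=[56,12,16] → X
    (1,4)@(3, 9): e=[42,36,6] → X
    (2,4)@(5, 9): e=[28,60,-4] → .
    (4,4)@(9, 9): e=[0,108,-24] → .  [on edge]
    (0,5)@(1, 11): e=[42,12,30] → X
    (2,5)@(5, 11): e=[14,60,10] → X
    (3,5)@(7, 11): e=[0,84,0] → X  [on edge]
    (2,6)@(5, 13): e=[0,60,24] → X  [on edge]
    (1,7)@(3, 15): e=[0,36,48] → X  [on edge]
    (0,8)@(1, 17): e=[0,12,72] → X  [on edge]
  covered (13 px):
    . . . . . . . . . . .
    . . . . . . . . . . .
    . . . . . . . . . . .
    X . . . . . . . . . .
    X X . . . . . . . . .
    X X X X . . . . . . .
    X X X . . . . . . . .
    X X . . . . . . . . .
    X . . . . . . . . . .
T2:
  2·area = 306
  edge (2, 0)→(19, 12): d=(17,12) inclusive
  edge (19, 12)→(2, 18): d=(-17,6) inclusive
  edge (2, 18)→(2, 0): d=(0,-18) inclusive
    (1,0)@(3, 1): e=[5,283,18] → X
    (2,0)@(5, 1): e=[-19,271,54] → .
    (1,1)@(3, 3): e=[39,249,18] → X
    (2,1)@(5, 3): e=[15,237,54] → X
    (3,1)@(7, 3): e=[-9,225,90] → .
    (1,2)@(3, 5): e=[73,215,18] → X
    (3,2)@(7, 5): e=[25,191,90] → X
    (4,2)@(9, 5): e=[1,179,126] → X
    (5,2)@(11, 5): e=[-23,167,162] → .
    (1,3)@(3, 7): e=[107,181,18] → X
    (5,3)@(11, 7): e=[11,133,162] → X
    (6,3)@(13, 7): e=[-13,121,198] → .
  covered (38 px):
    . X . . . . . . . . .
    . X X . . . . . . . .
    . X X X X . . . . . .
    . X X X X X . . . . .
    . X X X X X X . . . .
    . X X X X X X X X . .
    . X X X X X X X . . .
    . X X X X . . . . . .
    . X . . . . . . . . .

Result: 56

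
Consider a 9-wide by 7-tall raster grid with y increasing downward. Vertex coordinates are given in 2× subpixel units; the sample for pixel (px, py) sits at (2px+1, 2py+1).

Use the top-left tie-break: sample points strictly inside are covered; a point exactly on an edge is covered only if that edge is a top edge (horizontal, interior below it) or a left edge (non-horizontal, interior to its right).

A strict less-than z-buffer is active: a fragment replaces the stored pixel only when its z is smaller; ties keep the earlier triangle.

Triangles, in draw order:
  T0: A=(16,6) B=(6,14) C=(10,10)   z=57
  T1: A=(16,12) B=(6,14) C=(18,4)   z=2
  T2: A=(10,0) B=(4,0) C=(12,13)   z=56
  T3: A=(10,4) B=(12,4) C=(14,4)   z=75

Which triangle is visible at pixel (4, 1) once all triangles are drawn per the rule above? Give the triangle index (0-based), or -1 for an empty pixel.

T0:
  2·area = 8
  edge (16, 6)→(6, 14): d=(-10,8) right/bottom  bias=-1
  edge (6, 14)→(10, 10): d=(4,-4) top-left  bias=+0
  edge (10, 10)→(16, 6): d=(6,-4) top-left  bias=+0
    (8,1)@(17, 3): e=[22,0,-14] → ·  [on edge]
    (7,2)@(15, 5): e=[18,0,-10] → ·  [on edge]
    (6,3)@(13, 7): e=[14,0,-6] → ·  [on edge]
    (5,4)@(11, 9): e=[10,0,-2] → ·  [on edge]
    (4,5)@(9, 11): e=[6,0,2] → #  [on edge]
    (5,5)@(11, 11): e=[-10,8,10] → ·
    (3,6)@(7, 13): e=[2,0,6] → #  [on edge]
    (4,6)@(9, 13): e=[-14,8,14] → ·
  covered (2 px):
    · · · · · · · · ·
    · · · · · · · · ·
    · · · · · · · · ·
    · · · · · · · · ·
    · · · · · · · · ·
    · · · · # · · · ·
    · · · # · · · · ·
T1:
  2·area = 76
  edge (16, 12)→(6, 14): d=(-10,2) right/bottom  bias=-1
  edge (6, 14)→(18, 4): d=(12,-10) top-left  bias=+0
  edge (18, 4)→(16, 12): d=(-2,8) right/bottom  bias=-1
    (8,2)@(17, 5): e=[68,2,6] → #
    (7,3)@(15, 7): e=[52,6,18] → #
    (6,4)@(13, 9): e=[36,10,30] → #
    (8,4)@(17, 9): e=[28,50,-2] → ·
    (5,5)@(11, 11): e=[20,14,42] → #
    (8,5)@(17, 11): e=[8,74,-6] → ·
    (4,6)@(9, 13): e=[4,18,54] → #
    (5,6)@(11, 13): e=[0,38,38] → ·  [on edge]
    (6,6)@(13, 13): e=[-4,58,22] → ·
    (7,6)@(15, 13): e=[-8,78,6] → ·
  covered (9 px):
    · · · · · · · · ·
    · · · · · · · · ·
    · · · · · · · · #
    · · · · · · · # #
    · · · · · · # # ·
    · · · · · # # # ·
    · · · · # · · · ·
T2:
  2·area = 78  (B↔C swapped to make it positive)
  edge (10, 0)→(12, 13): d=(2,13) right/bottom  bias=-1
  edge (12, 13)→(4, 0): d=(-8,-13) top-left  bias=+0
  edge (4, 0)→(10, 0): d=(6,0) top-left  bias=+0
    (2,0)@(5, 1): e=[67,5,6] → #
    (3,0)@(7, 1): e=[41,31,6] → #
    (4,0)@(9, 1): e=[15,57,6] → #
    (5,0)@(11, 1): e=[-11,83,6] → ·
    (2,1)@(5, 3): e=[71,-11,18] → ·
    (3,1)@(7, 3): e=[45,15,18] → #
    (5,1)@(11, 3): e=[-7,67,18] → ·
    (3,2)@(7, 5): e=[49,-1,30] → ·
    (4,2)@(9, 5): e=[23,25,30] → #
    (5,2)@(11, 5): e=[-3,51,30] → ·
    (4,3)@(9, 7): e=[27,9,42] → #
    (5,3)@(11, 7): e=[1,35,42] → #
  covered (10 px):
    · · # # # · · · ·
    · · · # # · · · ·
    · · · · # · · · ·
    · · · · # # · · ·
    · · · · · # · · ·
    · · · · · # · · ·
    · · · · · · · · ·
T3:
  degenerate (2·area = 0) — covers nothing

Z-buffer (winner per pixel, '.' = empty):
  . . 2 2 2 . . . .
  . . . 2 2 . . . .
  . . . . 2 . . . 1
  . . . . 2 2 . 1 1
  . . . . . 2 1 1 .
  . . . . 0 1 1 1 .
  . . . 0 1 . . . .

Result: 2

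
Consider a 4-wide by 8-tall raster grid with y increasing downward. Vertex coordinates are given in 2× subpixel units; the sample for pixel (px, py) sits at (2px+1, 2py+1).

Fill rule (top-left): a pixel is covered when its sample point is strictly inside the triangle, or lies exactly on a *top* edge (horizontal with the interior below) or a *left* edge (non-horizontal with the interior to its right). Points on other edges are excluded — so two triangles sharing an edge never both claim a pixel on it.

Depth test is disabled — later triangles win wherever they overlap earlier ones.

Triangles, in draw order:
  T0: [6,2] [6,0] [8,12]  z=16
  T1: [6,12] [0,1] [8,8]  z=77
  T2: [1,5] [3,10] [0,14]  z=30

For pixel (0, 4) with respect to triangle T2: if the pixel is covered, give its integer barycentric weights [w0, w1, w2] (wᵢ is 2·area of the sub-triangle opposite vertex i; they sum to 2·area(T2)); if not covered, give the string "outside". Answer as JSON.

T0:
  2·area = 4
  edge (6, 2)→(6, 0): d=(0,-2) top-left  bias=+0
  edge (6, 0)→(8, 12): d=(2,12) right/bottom  bias=-1
  edge (8, 12)→(6, 2): d=(-2,-10) top-left  bias=+0
    (3,3)@(7, 7): e=[2,2,0] → #  [on edge]
    (3,4)@(7, 9): e=[2,6,-4] → ·
  covered (1 px):
    · · · ·
    · · · ·
    · · · ·
    · · · #
    · · · ·
    · · · ·
    · · · ·
    · · · ·
T1:
  2·area = 46
  edge (6, 12)→(0, 1): d=(-6,-11) top-left  bias=+0
  edge (0, 1)→(8, 8): d=(8,7) right/bottom  bias=-1
  edge (8, 8)→(6, 12): d=(-2,4) right/bottom  bias=-1
    (1,2)@(3, 5): e=[9,11,26] → #
    (2,2)@(5, 5): e=[31,-3,18] → ·
    (1,3)@(3, 7): e=[-3,27,22] → ·
    (2,3)@(5, 7): e=[19,13,14] → #
    (3,3)@(7, 7): e=[41,-1,6] → ·
    (2,4)@(5, 9): e=[7,29,10] → #
    (3,4)@(7, 9): e=[29,15,2] → #
    (2,5)@(5, 11): e=[-5,45,6] → ·
    (3,5)@(7, 11): e=[17,31,-2] → ·
  covered (4 px):
    · · · ·
    · · · ·
    · # · ·
    · · # ·
    · · # #
    · · · ·
    · · · ·
    · · · ·
T2:
  2·area = 23
  edge (1, 5)→(3, 10): d=(2,5) right/bottom  bias=-1
  edge (3, 10)→(0, 14): d=(-3,4) right/bottom  bias=-1
  edge (0, 14)→(1, 5): d=(1,-9) top-left  bias=+0
    (0,2)@(1, 5): e=[0,23,0] → ·  [on edge]
    (0,3)@(1, 7): e=[4,17,2] → #
    (1,3)@(3, 7): e=[-6,9,20] → ·
    (0,4)@(1, 9): e=[8,11,4] → #
    (1,4)@(3, 9): e=[-2,3,22] → ·
    (0,5)@(1, 11): e=[12,5,6] → #
    (1,5)@(3, 11): e=[2,-3,24] → ·
    (0,6)@(1, 13): e=[16,-1,8] → ·
    (2,7)@(5, 15): e=[0,-23,46] → ·  [on edge]
  covered (3 px):
    · · · ·
    · · · ·
    · · · ·
    # · · ·
    # · · ·
    # · · ·
    · · · ·
    · · · ·

Result: [11,4,8]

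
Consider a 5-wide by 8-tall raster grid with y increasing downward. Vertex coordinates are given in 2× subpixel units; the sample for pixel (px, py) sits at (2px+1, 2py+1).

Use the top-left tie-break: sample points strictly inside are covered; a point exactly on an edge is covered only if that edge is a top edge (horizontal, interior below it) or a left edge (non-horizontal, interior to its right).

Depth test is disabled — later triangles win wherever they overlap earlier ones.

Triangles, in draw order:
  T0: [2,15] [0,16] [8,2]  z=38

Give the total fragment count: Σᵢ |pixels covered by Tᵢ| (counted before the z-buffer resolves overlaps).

T0:
  2·area = 20
  edge (2, 15)→(0, 16): d=(-2,1) right/bottom  bias=-1
  edge (0, 16)→(8, 2): d=(8,-14) top-left  bias=+0
  edge (8, 2)→(2, 15): d=(-6,13) right/bottom  bias=-1
    (1,5)@(3, 11): e=[7,2,11] → X
    (2,5)@(5, 11): e=[5,30,-15] → .
    (1,6)@(3, 13): e=[3,18,-1] → .
    (0,7)@(1, 15): e=[1,6,13] → X
    (1,7)@(3, 15): e=[-1,34,-13] → .
  covered (2 px):
    . . . . .
    . . . . .
    . . . . .
    . . . . .
    . . . . .
    . X . . .
    . . . . .
    X . . . .

Final: 2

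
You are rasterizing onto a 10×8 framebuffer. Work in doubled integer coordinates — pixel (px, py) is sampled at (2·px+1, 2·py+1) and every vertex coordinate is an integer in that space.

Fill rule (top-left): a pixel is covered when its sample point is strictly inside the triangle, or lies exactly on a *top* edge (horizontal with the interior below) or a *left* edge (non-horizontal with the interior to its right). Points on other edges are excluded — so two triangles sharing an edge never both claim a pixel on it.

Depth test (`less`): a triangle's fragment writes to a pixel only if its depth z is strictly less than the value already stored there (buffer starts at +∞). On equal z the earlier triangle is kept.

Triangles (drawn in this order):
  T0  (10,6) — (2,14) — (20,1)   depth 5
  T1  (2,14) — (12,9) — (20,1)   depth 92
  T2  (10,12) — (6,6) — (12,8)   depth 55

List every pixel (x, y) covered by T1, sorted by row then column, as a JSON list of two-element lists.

T0:
  2·area = 40  (B↔C swapped to make it positive)
  edge (10, 6)→(20, 1): d=(10,-5) top-left  bias=+0
  edge (20, 1)→(2, 14): d=(-18,13) right/bottom  bias=-1
  edge (2, 14)→(10, 6): d=(8,-8) top-left  bias=+0
    (7,0)@(15, 1): e=[-25,65,0] → .  [on edge]
    (6,1)@(13, 3): e=[-15,55,0] → .  [on edge]
    (8,1)@(17, 3): e=[5,3,32] → X
    (9,1)@(19, 3): e=[15,-23,48] → .
    (5,2)@(11, 5): e=[-5,45,0] → .  [on edge]
    (6,2)@(13, 5): e=[5,19,16] → X
    (7,2)@(15, 5): e=[15,-7,32] → .
    (8,2)@(17, 5): e=[25,-33,48] → .
    (4,3)@(9, 7): e=[5,35,0] → X  [on edge]
    (5,3)@(11, 7): e=[15,9,16] → X
    (6,3)@(13, 7): e=[25,-17,32] → .
    (3,4)@(7, 9): e=[15,25,0] → X  [on edge]
    (2,5)@(5, 11): e=[25,15,0] → X  [on edge]
    (1,6)@(3, 13): e=[35,5,0] → X  [on edge]
    (0,7)@(1, 15): e=[45,-5,0] → .  [on edge]
  covered (7 px):
    . . . . . . . . . .
    . . . . . . . . X .
    . . . . . . X . . .
    . . . . X X . . . .
    . . . X . . . . . .
    . . X . . . . . . .
    . X . . . . . . . .
    . . . . . . . . . .
T1:
  2·area = 40  (B↔C swapped to make it positive)
  edge (2, 14)→(20, 1): d=(18,-13) top-left  bias=+0
  edge (20, 1)→(12, 9): d=(-8,8) right/bottom  bias=-1
  edge (12, 9)→(2, 14): d=(-10,5) right/bottom  bias=-1
    (7,2)@(15, 5): e=[7,8,25] → X
    (8,2)@(17, 5): e=[33,-8,15] → .
    (6,3)@(13, 7): e=[17,8,15] → X
    (7,3)@(15, 7): e=[43,-8,5] → .
    (4,4)@(9, 9): e=[1,24,15] → X
    (5,4)@(11, 9): e=[27,8,5] → X
    (6,4)@(13, 9): e=[53,-8,-5] → .
    (3,5)@(7, 11): e=[11,24,5] → X
    (4,5)@(9, 11): e=[37,8,-5] → .
    (5,5)@(11, 11): e=[63,-8,-15] → .
    (3,6)@(7, 13): e=[47,8,-15] → .
  covered (5 px):
    . . . . . . . . . .
    . . . . . . . . . .
    . . . . . . . X . .
    . . . . . . X . . .
    . . . . X X . . . .
    . . . X . . . . . .
    . . . . . . . . . .
    . . . . . . . . . .
T2:
  2·area = 28
  edge (10, 12)→(6, 6): d=(-4,-6) top-left  bias=+0
  edge (6, 6)→(12, 8): d=(6,2) right/bottom  bias=-1
  edge (12, 8)→(10, 12): d=(-2,4) right/bottom  bias=-1
    (1,2)@(3, 5): e=[-14,0,42] → .  [on edge]
    (3,3)@(7, 7): e=[2,4,22] → X
    (4,3)@(9, 7): e=[14,0,14] → .  [on edge]
    (3,4)@(7, 9): e=[-6,16,18] → .
    (4,4)@(9, 9): e=[6,12,10] → X
    (5,4)@(11, 9): e=[18,8,2] → X
    (6,4)@(13, 9): e=[30,4,-6] → .
    (7,4)@(15, 9): e=[42,0,-14] → .  [on edge]
    (4,5)@(9, 11): e=[-2,24,6] → .
    (5,5)@(11, 11): e=[10,20,-2] → .
  covered (3 px):
    . . . . . . . . . .
    . . . . . . . . . .
    . . . . . . . . . .
    . . . X . . . . . .
    . . . . X X . . . .
    . . . . . . . . . .
    . . . . . . . . . .
    . . . . . . . . . .

Answer: [[7,2],[6,3],[4,4],[5,4],[3,5]]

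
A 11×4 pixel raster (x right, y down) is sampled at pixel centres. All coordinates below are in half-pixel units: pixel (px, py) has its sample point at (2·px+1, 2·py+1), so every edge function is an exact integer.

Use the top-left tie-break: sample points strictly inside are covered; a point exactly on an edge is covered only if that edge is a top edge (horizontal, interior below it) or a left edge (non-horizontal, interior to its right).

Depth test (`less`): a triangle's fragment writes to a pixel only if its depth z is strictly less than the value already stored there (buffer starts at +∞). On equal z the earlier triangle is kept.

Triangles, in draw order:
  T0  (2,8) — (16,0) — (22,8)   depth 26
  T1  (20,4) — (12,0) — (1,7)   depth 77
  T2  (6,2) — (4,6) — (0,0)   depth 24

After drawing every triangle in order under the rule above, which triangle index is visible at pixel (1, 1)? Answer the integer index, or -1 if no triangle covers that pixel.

T0:
  2·area = 160
  edge (2, 8)→(16, 0): d=(14,-8) top-left  bias=+0
  edge (16, 0)→(22, 8): d=(6,8) right/bottom  bias=-1
  edge (22, 8)→(2, 8): d=(-20,0) right/bottom  bias=-1
    (7,0)@(15, 1): e=[6,14,140] → █
    (8,0)@(17, 1): e=[22,-2,140] → ·
    (5,1)@(11, 3): e=[2,58,100] → █
    (6,1)@(13, 3): e=[18,42,100] → █
    (8,1)@(17, 3): e=[50,10,100] → █
    (9,1)@(19, 3): e=[66,-6,100] → ·
    (4,2)@(9, 5): e=[14,86,60] → █
    (9,2)@(19, 5): e=[94,6,60] → █
    (10,2)@(21, 5): e=[110,-10,60] → ·
    (2,3)@(5, 7): e=[10,130,20] → █
    (3,3)@(7, 7): e=[26,114,20] → █
    (10,3)@(21, 7): e=[138,2,20] → █
  covered (20 px):
    · · · · · · · █ · · ·
    · · · · · █ █ █ █ · ·
    · · · · █ █ █ █ █ █ ·
    · · █ █ █ █ █ █ █ █ █
T1:
  2·area = 100  (B↔C swapped to make it positive)
  edge (20, 4)→(1, 7): d=(-19,3) right/bottom  bias=-1
  edge (1, 7)→(12, 0): d=(11,-7) top-left  bias=+0
  edge (12, 0)→(20, 4): d=(8,4) right/bottom  bias=-1
    (5,0)@(11, 1): e=[84,4,12] → █
    (6,0)@(13, 1): e=[78,18,4] → █
    (7,0)@(15, 1): e=[72,32,-4] → ·
    (4,1)@(9, 3): e=[52,12,36] → █
    (7,1)@(15, 3): e=[34,54,12] → █
    (8,1)@(17, 3): e=[28,68,4] → █
    (9,1)@(19, 3): e=[22,82,-4] → ·
    (2,2)@(5, 5): e=[26,6,68] → █
    (3,2)@(7, 5): e=[20,20,60] → █
    (7,2)@(15, 5): e=[-4,76,28] → ·
    (8,2)@(17, 5): e=[-10,90,20] → ·
    (0,3)@(1, 7): e=[0,0,100] → ·  [on edge]
  covered (12 px):
    · · · · · █ █ · · · ·
    · · · · █ █ █ █ █ · ·
    · · █ █ █ █ █ · · · ·
    · · · · · · · · · · ·
T2:
  2·area = 28
  edge (6, 2)→(4, 6): d=(-2,4) right/bottom  bias=-1
  edge (4, 6)→(0, 0): d=(-4,-6) top-left  bias=+0
  edge (0, 0)→(6, 2): d=(6,2) right/bottom  bias=-1
    (0,0)@(1, 1): e=[22,2,4] → █
    (1,0)@(3, 1): e=[14,14,0] → ·  [on edge]
    (0,1)@(1, 3): e=[18,-6,16] → ·
    (1,1)@(3, 3): e=[10,6,12] → █
    (2,1)@(5, 3): e=[2,18,8] → █
    (3,1)@(7, 3): e=[-6,30,4] → ·
    (4,1)@(9, 3): e=[-14,42,0] → ·  [on edge]
    (1,2)@(3, 5): e=[6,-2,24] → ·
    (2,2)@(5, 5): e=[-2,10,20] → ·
    (7,2)@(15, 5): e=[-42,70,0] → ·  [on edge]
    (10,3)@(21, 7): e=[-70,98,0] → ·  [on edge]
  covered (3 px):
    █ · · · · · · · · · ·
    · █ █ · · · · · · · ·
    · · · · · · · · · · ·
    · · · · · · · · · · ·

Z-buffer (winner per pixel, '.' = empty):
  2 . . . . 1 1 0 . . .
  . 2 2 . 1 0 0 0 0 . .
  . . 1 1 0 0 0 0 0 0 .
  . . 0 0 0 0 0 0 0 0 0

Result: 2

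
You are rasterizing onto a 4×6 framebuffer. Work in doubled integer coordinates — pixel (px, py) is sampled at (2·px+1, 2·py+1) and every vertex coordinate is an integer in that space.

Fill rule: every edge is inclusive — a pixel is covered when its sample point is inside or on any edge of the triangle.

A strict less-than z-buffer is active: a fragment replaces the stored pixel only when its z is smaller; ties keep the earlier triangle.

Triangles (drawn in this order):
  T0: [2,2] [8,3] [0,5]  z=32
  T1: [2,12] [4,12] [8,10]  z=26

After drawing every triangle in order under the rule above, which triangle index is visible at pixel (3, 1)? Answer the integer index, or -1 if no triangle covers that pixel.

T0:
  2·area = 20
  edge (2, 2)→(8, 3): d=(6,1) inclusive
  edge (8, 3)→(0, 5): d=(-8,2) inclusive
  edge (0, 5)→(2, 2): d=(2,-3) inclusive
    (1,1)@(3, 3): e=[5,10,5] → █
    (2,1)@(5, 3): e=[3,6,11] → █
    (3,1)@(7, 3): e=[1,2,17] → █
    (1,2)@(3, 5): e=[17,-6,9] → ·
    (2,2)@(5, 5): e=[15,-10,15] → ·
    (3,2)@(7, 5): e=[13,-14,21] → ·
  covered (3 px):
    · · · ·
    · █ █ █
    · · · ·
    · · · ·
    · · · ·
    · · · ·
T1:
  2·area = 4  (B↔C swapped to make it positive)
  edge (2, 12)→(8, 10): d=(6,-2) inclusive
  edge (8, 10)→(4, 12): d=(-4,2) inclusive
  edge (4, 12)→(2, 12): d=(-2,0) inclusive
    (2,5)@(5, 11): e=[0,2,2] → █  [on edge]
    (3,5)@(7, 11): e=[4,-2,2] → ·
  covered (1 px):
    · · · ·
    · · · ·
    · · · ·
    · · · ·
    · · · ·
    · · █ ·

Z-buffer (winner per pixel, '.' = empty):
  . . . .
  . 0 0 0
  . . . .
  . . . .
  . . . .
  . . 1 .

Answer: 0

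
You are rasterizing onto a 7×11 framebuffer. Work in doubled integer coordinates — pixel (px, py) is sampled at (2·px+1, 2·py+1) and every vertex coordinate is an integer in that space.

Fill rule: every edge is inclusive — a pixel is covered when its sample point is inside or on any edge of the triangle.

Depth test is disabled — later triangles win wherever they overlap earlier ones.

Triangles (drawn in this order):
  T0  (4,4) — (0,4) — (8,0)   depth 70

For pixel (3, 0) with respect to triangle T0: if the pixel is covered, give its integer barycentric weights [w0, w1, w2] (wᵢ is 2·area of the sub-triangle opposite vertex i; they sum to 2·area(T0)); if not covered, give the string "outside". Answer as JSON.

T0:
  2·area = 16
  edge (4, 4)→(0, 4): d=(-4,0) inclusive
  edge (0, 4)→(8, 0): d=(8,-4) inclusive
  edge (8, 0)→(4, 4): d=(-4,4) inclusive
    (3,0)@(7, 1): e=[12,4,0] → █  [on edge]
    (4,0)@(9, 1): e=[12,12,-8] → ·
    (1,1)@(3, 3): e=[4,4,8] → █
    (2,1)@(5, 3): e=[4,12,0] → █  [on edge]
    (3,1)@(7, 3): e=[4,20,-8] → ·
    (1,2)@(3, 5): e=[-4,20,0] → ·  [on edge]
    (2,2)@(5, 5): e=[-4,28,-8] → ·
    (0,3)@(1, 7): e=[-12,28,0] → ·  [on edge]
  covered (3 px):
    · · · █ · · ·
    · █ █ · · · ·
    · · · · · · ·
    · · · · · · ·
    · · · · · · ·
    · · · · · · ·
    · · · · · · ·
    · · · · · · ·
    · · · · · · ·
    · · · · · · ·
    · · · · · · ·

Answer: [4,0,12]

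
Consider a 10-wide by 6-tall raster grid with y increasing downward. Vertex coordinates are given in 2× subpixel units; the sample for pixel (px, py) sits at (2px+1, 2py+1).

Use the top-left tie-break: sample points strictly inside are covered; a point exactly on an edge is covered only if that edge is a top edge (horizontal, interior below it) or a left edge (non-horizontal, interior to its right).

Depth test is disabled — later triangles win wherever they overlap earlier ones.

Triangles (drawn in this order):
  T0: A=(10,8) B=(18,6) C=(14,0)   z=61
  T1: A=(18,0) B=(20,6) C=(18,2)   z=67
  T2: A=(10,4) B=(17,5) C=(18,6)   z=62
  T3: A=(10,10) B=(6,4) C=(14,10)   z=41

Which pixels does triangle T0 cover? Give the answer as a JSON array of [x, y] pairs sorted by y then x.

T0:
  2·area = 56  (B↔C swapped to make it positive)
  edge (10, 8)→(14, 0): d=(4,-8) top-left  bias=+0
  edge (14, 0)→(18, 6): d=(4,6) right/bottom  bias=-1
  edge (18, 6)→(10, 8): d=(-8,2) right/bottom  bias=-1
    (6,1)@(13, 3): e=[4,18,34] → #
    (7,1)@(15, 3): e=[20,6,30] → #
    (8,1)@(17, 3): e=[36,-6,26] → ·
    (6,2)@(13, 5): e=[12,26,18] → #
    (8,2)@(17, 5): e=[44,2,10] → #
    (9,2)@(19, 5): e=[60,-10,6] → ·
    (5,3)@(11, 7): e=[4,46,6] → #
    (7,3)@(15, 7): e=[36,22,-2] → ·
    (8,3)@(17, 7): e=[52,10,-6] → ·
    (5,4)@(11, 9): e=[12,54,-10] → ·
    (6,4)@(13, 9): e=[28,42,-14] → ·
  covered (7 px):
    · · · · · · · · · ·
    · · · · · · # # · ·
    · · · · · · # # # ·
    · · · · · # # · · ·
    · · · · · · · · · ·
    · · · · · · · · · ·
T1:
  2·area = 4
  edge (18, 0)→(20, 6): d=(2,6) right/bottom  bias=-1
  edge (20, 6)→(18, 2): d=(-2,-4) top-left  bias=+0
  edge (18, 2)→(18, 0): d=(0,-2) top-left  bias=+0
    (9,1)@(19, 3): e=[0,2,2] → ·  [on edge]
  covered (0 px):
    · · · · · · · · · ·
    · · · · · · · · · ·
    · · · · · · · · · ·
    · · · · · · · · · ·
    · · · · · · · · · ·
    · · · · · · · · · ·
T2:
  2·area = 6
  edge (10, 4)→(17, 5): d=(7,1) right/bottom  bias=-1
  edge (17, 5)→(18, 6): d=(1,1) right/bottom  bias=-1
  edge (18, 6)→(10, 4): d=(-8,-2) top-left  bias=+0
    (6,0)@(13, 1): e=[-24,0,30] → ·  [on edge]
    (1,1)@(3, 3): e=[0,12,-6] → ·  [on edge]
    (7,1)@(15, 3): e=[-12,0,18] → ·  [on edge]
    (7,2)@(15, 5): e=[2,2,2] → #
    (8,2)@(17, 5): e=[0,0,6] → ·  [on edge]
    (7,3)@(15, 7): e=[16,4,-14] → ·
    (9,3)@(19, 7): e=[12,0,-6] → ·  [on edge]
  covered (1 px):
    · · · · · · · · · ·
    · · · · · · · · · ·
    · · · · · · · # · ·
    · · · · · · · · · ·
    · · · · · · · · · ·
    · · · · · · · · · ·
T3:
  2·area = 24
  edge (10, 10)→(6, 4): d=(-4,-6) top-left  bias=+0
  edge (6, 4)→(14, 10): d=(8,6) right/bottom  bias=-1
  edge (14, 10)→(10, 10): d=(-4,0) right/bottom  bias=-1
    (3,2)@(7, 5): e=[2,2,20] → #
    (4,2)@(9, 5): e=[14,-10,20] → ·
    (3,3)@(7, 7): e=[-6,18,12] → ·
    (4,3)@(9, 7): e=[6,6,12] → #
    (5,3)@(11, 7): e=[18,-6,12] → ·
    (4,4)@(9, 9): e=[-2,22,4] → ·
    (5,4)@(11, 9): e=[10,10,4] → #
    (6,4)@(13, 9): e=[22,-2,4] → ·
    (5,5)@(11, 11): e=[2,26,-4] → ·
  covered (3 px):
    · · · · · · · · · ·
    · · · · · · · · · ·
    · · · # · · · · · ·
    · · · · # · · · · ·
    · · · · · # · · · ·
    · · · · · · · · · ·

Result: [[6,1],[7,1],[6,2],[7,2],[8,2],[5,3],[6,3]]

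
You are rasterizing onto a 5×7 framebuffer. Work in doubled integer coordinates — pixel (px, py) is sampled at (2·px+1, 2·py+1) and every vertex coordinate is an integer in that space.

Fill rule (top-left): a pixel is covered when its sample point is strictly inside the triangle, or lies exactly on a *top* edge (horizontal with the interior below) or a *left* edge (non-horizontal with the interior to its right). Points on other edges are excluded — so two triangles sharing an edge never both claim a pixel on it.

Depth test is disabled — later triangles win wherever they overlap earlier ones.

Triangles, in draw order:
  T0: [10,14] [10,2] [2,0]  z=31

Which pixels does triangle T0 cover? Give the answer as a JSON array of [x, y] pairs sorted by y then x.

T0:
  2·area = 96  (B↔C swapped to make it positive)
  edge (10, 14)→(2, 0): d=(-8,-14) top-left  bias=+0
  edge (2, 0)→(10, 2): d=(8,2) right/bottom  bias=-1
  edge (10, 2)→(10, 14): d=(0,12) right/bottom  bias=-1
    (1,0)@(3, 1): e=[6,6,84] → #
    (2,0)@(5, 1): e=[34,2,60] → #
    (3,0)@(7, 1): e=[62,-2,36] → ·
    (1,1)@(3, 3): e=[-10,22,84] → ·
    (2,1)@(5, 3): e=[18,18,60] → #
    (3,1)@(7, 3): e=[46,14,36] → #
    (4,1)@(9, 3): e=[74,10,12] → #
    (2,2)@(5, 5): e=[2,34,60] → #
    (2,3)@(5, 7): e=[-14,50,60] → ·
    (3,3)@(7, 7): e=[14,46,36] → #
    (3,4)@(7, 9): e=[-2,62,36] → ·
    (4,4)@(9, 9): e=[26,58,12] → #
  covered (12 px):
    · # # · ·
    · · # # #
    · · # # #
    · · · # #
    · · · · #
    · · · · #
    · · · · ·

Final: [[1,0],[2,0],[2,1],[3,1],[4,1],[2,2],[3,2],[4,2],[3,3],[4,3],[4,4],[4,5]]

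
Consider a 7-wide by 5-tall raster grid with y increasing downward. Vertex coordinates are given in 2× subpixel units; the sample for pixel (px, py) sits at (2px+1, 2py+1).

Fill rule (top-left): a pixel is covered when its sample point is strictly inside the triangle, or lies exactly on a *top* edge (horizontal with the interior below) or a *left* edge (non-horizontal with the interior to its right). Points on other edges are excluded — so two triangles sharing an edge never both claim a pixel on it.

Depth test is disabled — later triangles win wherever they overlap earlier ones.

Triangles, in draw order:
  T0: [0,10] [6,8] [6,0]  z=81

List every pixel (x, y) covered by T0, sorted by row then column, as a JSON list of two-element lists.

T0:
  2·area = 48  (B↔C swapped to make it positive)
  edge (0, 10)→(6, 0): d=(6,-10) top-left  bias=+0
  edge (6, 0)→(6, 8): d=(0,8) right/bottom  bias=-1
  edge (6, 8)→(0, 10): d=(-6,2) right/bottom  bias=-1
    (2,1)@(5, 3): e=[8,8,32] → █
    (3,1)@(7, 3): e=[28,-8,28] → ·
    (1,2)@(3, 5): e=[0,24,24] → █  [on edge]
    (3,2)@(7, 5): e=[40,-8,16] → ·
    (1,3)@(3, 7): e=[12,24,12] → █
    (3,3)@(7, 7): e=[52,-8,4] → ·
    (4,3)@(9, 7): e=[72,-24,0] → ·  [on edge]
    (0,4)@(1, 9): e=[4,40,4] → █
    (1,4)@(3, 9): e=[24,24,0] → ·  [on edge]
    (2,4)@(5, 9): e=[44,8,-4] → ·
  covered (6 px):
    · · · · · · ·
    · · █ · · · ·
    · █ █ · · · ·
    · █ █ · · · ·
    █ · · · · · ·

Answer: [[2,1],[1,2],[2,2],[1,3],[2,3],[0,4]]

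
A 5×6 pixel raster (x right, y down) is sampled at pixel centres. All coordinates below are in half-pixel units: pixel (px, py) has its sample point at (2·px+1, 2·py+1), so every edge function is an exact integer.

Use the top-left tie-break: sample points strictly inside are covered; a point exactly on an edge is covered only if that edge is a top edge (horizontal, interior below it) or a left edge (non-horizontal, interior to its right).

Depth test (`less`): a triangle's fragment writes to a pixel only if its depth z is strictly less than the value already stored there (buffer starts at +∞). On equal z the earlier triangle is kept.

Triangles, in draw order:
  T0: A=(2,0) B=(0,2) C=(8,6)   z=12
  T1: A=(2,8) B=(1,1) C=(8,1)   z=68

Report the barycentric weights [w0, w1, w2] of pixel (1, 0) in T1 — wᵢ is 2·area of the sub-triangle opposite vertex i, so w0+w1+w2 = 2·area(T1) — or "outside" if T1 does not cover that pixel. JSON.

T0:
  2·area = 24  (B↔C swapped to make it positive)
  edge (2, 0)→(8, 6): d=(6,6) right/bottom  bias=-1
  edge (8, 6)→(0, 2): d=(-8,-4) top-left  bias=+0
  edge (0, 2)→(2, 0): d=(2,-2) top-left  bias=+0
    (0,0)@(1, 1): e=[12,12,0] → X  [on edge]
    (1,0)@(3, 1): e=[0,20,4] → .  [on edge]
    (0,1)@(1, 3): e=[24,-4,4] → .
    (1,1)@(3, 3): e=[12,4,8] → X
    (2,1)@(5, 3): e=[0,12,12] → .  [on edge]
    (1,2)@(3, 5): e=[24,-12,12] → .
    (3,2)@(7, 5): e=[0,4,20] → .  [on edge]
    (4,3)@(9, 7): e=[0,-4,28] → .  [on edge]
  covered (2 px):
    X . . . .
    . X . . .
    . . . . .
    . . . . .
    . . . . .
    . . . . .
T1:
  2·area = 49
  edge (2, 8)→(1, 1): d=(-1,-7) top-left  bias=+0
  edge (1, 1)→(8, 1): d=(7,0) top-left  bias=+0
  edge (8, 1)→(2, 8): d=(-6,7) right/bottom  bias=-1
    (0,0)@(1, 1): e=[0,0,49] → X  [on edge]
    (1,0)@(3, 1): e=[14,0,35] → X  [on edge]
    (2,0)@(5, 1): e=[28,0,21] → X  [on edge]
    (3,0)@(7, 1): e=[42,0,7] → X  [on edge]
    (4,0)@(9, 1): e=[56,0,-7] → .  [on edge]
    (0,1)@(1, 3): e=[-2,14,37] → .
    (1,1)@(3, 3): e=[12,14,23] → X
    (3,1)@(7, 3): e=[40,14,-5] → .
    (1,2)@(3, 5): e=[10,28,11] → X
    (2,2)@(5, 5): e=[24,28,-3] → .
    (1,3)@(3, 7): e=[8,42,-1] → .
  covered (7 px):
    X X X X .
    . X X . .
    . X . . .
    . . . . .
    . . . . .
    . . . . .

Result: [0,35,14]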